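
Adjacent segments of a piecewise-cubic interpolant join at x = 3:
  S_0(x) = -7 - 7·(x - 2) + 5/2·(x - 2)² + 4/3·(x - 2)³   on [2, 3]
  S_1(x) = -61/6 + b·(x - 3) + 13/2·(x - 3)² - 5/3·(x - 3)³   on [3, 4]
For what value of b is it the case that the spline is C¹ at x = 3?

S_0'(x) = -7 + 5·(x - 2) + 4·(x - 2)², so S_0'(3) = 2. On the right, S_1'(3) = b, so b = 2.

2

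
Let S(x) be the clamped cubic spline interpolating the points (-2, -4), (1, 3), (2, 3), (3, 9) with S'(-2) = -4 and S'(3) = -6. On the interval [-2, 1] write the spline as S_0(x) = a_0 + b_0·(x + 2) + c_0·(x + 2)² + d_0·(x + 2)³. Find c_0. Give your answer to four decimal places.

5.3218

Let M_i = S''(x_i). Step sizes h_i = 3, 1, 1; slopes of the chords Δ_i = (y_(i+1) - y_i)/h_i = 7/3, 0, 6.
  3·M_0 + 8·M_1 + 1·M_2 = 6(Δ_1 - Δ_0) = -14
  1·M_1 + 4·M_2 + 1·M_3 = 6(Δ_2 - Δ_1) = 36
Clamped end conditions give two more equations: 2h_0·M_0 + h_0·M_1 = 6(Δ_0 - S'(-2)) = 38 and h_2·M_2 + 2h_2·M_3 = 6(S'(3) - Δ_2) = -72.
Hence M_0 = 926/87, M_1 = -250/29, M_2 = 668/29, M_3 = -1378/29.
On [-2, 1], with S_0(x) = a_0 + b_0·(x + 2) + c_0·(x + 2)² + d_0·(x + 2)³: c_0 = M_0/2 = 463/87, d_0 = (M_1 - M_0)/(6h_0) = -838/783, b_0 = Δ_0 - h_0(2M_0 + M_1)/6 = -4.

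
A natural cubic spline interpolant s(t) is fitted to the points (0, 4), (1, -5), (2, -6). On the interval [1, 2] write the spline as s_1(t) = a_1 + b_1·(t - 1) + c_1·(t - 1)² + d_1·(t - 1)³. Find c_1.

6

Write M_i for s''(x_i). With h_i = 1, 1 and divided differences Δ_i = -9, -1, the continuity of s' gives the tridiagonal system
  1·M_0 + 4·M_1 + 1·M_2 = 6(Δ_1 - Δ_0) = 48
Natural end conditions: M_0 = M_2 = 0.
Solving: M_0 = 0, M_1 = 12, M_2 = 0.
On [1, 2], with s_1(t) = a_1 + b_1·(t - 1) + c_1·(t - 1)² + d_1·(t - 1)³: c_1 = M_1/2 = 6, d_1 = (M_2 - M_1)/(6h_1) = -2, b_1 = Δ_1 - h_1(2M_1 + M_2)/6 = -5.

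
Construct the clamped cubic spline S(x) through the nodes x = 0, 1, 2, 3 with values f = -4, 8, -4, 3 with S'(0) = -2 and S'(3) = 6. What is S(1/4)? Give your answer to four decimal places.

-2.4969

With σ_i denoting the second derivative at x_i, h_i = 1, 1, 1, and Δ_i = (y_(i+1) − y_i)/h_i = 12, -12, 7:
  1·σ_0 + 4·σ_1 + 1·σ_2 = 6(Δ_1 - Δ_0) = -144
  1·σ_1 + 4·σ_2 + 1·σ_3 = 6(Δ_2 - Δ_1) = 114
Clamped end conditions give two more equations: 2h_0·σ_0 + h_0·σ_1 = 6(Δ_0 - S'(0)) = 84 and h_2·σ_2 + 2h_2·σ_3 = 6(S'(3) - Δ_2) = -6.
Hence σ_0 = 1142/15, σ_1 = -1024/15, σ_2 = 794/15, σ_3 = -442/15.
On [0, 1], S(x) = -4 - 2·x + 571/15·x² - 361/15·x³.
With x = 1/4: S(1/4) = -799/320.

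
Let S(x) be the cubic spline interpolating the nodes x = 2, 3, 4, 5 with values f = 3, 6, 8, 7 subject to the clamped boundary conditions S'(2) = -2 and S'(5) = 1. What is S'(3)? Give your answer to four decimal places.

4.4000

With m_i denoting the second derivative at x_i, h_i = 1, 1, 1, and Δ_i = (y_(i+1) − y_i)/h_i = 3, 2, -1:
  1·m_0 + 4·m_1 + 1·m_2 = 6(Δ_1 - Δ_0) = -6
  1·m_1 + 4·m_2 + 1·m_3 = 6(Δ_2 - Δ_1) = -18
Clamped end conditions give two more equations: 2h_0·m_0 + h_0·m_1 = 6(Δ_0 - S'(2)) = 30 and h_2·m_2 + 2h_2·m_3 = 6(S'(5) - Δ_2) = 12.
Forward elimination and back-substitution give m_0 = 86/5, m_1 = -22/5, m_2 = -28/5, m_3 = 44/5.
On [3, 4], S'(x) = b_1 + 2c_1·(x - 3) + 3d_1·(x - 3)² with b_1 = Δ_1 - h_1(2m_1 + m_2)/6 = 22/5, c_1 = m_1/2 = -11/5, d_1 = (m_2 - m_1)/(6h_1) = -1/5. So S'(3) = 22/5.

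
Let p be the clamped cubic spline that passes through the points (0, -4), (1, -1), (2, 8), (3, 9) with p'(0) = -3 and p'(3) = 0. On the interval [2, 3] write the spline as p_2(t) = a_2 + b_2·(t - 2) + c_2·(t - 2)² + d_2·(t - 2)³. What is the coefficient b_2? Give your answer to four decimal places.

Write σ_i for p''(x_i). With h_i = 1, 1, 1 and divided differences Δ_i = 3, 9, 1, the continuity of p' gives the tridiagonal system
  1·σ_0 + 4·σ_1 + 1·σ_2 = 6(Δ_1 - Δ_0) = 36
  1·σ_1 + 4·σ_2 + 1·σ_3 = 6(Δ_2 - Δ_1) = -48
Clamped end conditions give two more equations: 2h_0·σ_0 + h_0·σ_1 = 6(Δ_0 - p'(0)) = 36 and h_2·σ_2 + 2h_2·σ_3 = 6(p'(3) - Δ_2) = -6.
Forward elimination and back-substitution give σ_0 = 66/5, σ_1 = 48/5, σ_2 = -78/5, σ_3 = 24/5.
On [2, 3], with p_2(t) = a_2 + b_2·(t - 2) + c_2·(t - 2)² + d_2·(t - 2)³: c_2 = σ_2/2 = -39/5, d_2 = (σ_3 - σ_2)/(6h_2) = 17/5, b_2 = Δ_2 - h_2(2σ_2 + σ_3)/6 = 27/5.

5.4000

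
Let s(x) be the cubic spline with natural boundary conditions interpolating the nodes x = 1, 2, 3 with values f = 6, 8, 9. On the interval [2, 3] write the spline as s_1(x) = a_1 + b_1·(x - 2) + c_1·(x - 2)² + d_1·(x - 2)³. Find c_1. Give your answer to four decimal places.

With m_i denoting the second derivative at x_i, h_i = 1, 1, and Δ_i = (y_(i+1) − y_i)/h_i = 2, 1:
  1·m_0 + 4·m_1 + 1·m_2 = 6(Δ_1 - Δ_0) = -6
Natural end conditions: m_0 = m_2 = 0.
Hence m_0 = 0, m_1 = -3/2, m_2 = 0.
On [2, 3], with s_1(x) = a_1 + b_1·(x - 2) + c_1·(x - 2)² + d_1·(x - 2)³: c_1 = m_1/2 = -3/4, d_1 = (m_2 - m_1)/(6h_1) = 1/4, b_1 = Δ_1 - h_1(2m_1 + m_2)/6 = 3/2.

-0.7500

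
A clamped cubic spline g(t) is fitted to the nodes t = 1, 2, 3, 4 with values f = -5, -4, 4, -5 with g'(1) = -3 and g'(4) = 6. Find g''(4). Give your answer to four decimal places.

69.2000

Write σ_i for g''(x_i). With h_i = 1, 1, 1 and divided differences Δ_i = 1, 8, -9, the continuity of g' gives the tridiagonal system
  1·σ_0 + 4·σ_1 + 1·σ_2 = 6(Δ_1 - Δ_0) = 42
  1·σ_1 + 4·σ_2 + 1·σ_3 = 6(Δ_2 - Δ_1) = -102
Clamped end conditions give two more equations: 2h_0·σ_0 + h_0·σ_1 = 6(Δ_0 - g'(1)) = 24 and h_2·σ_2 + 2h_2·σ_3 = 6(g'(4) - Δ_2) = 90.
Hence σ_0 = 4/5, σ_1 = 112/5, σ_2 = -242/5, σ_3 = 346/5.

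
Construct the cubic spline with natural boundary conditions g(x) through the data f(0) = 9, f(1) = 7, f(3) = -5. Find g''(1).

With σ_i denoting the second derivative at x_i, h_i = 1, 2, and Δ_i = (y_(i+1) − y_i)/h_i = -2, -6:
  1·σ_0 + 6·σ_1 + 2·σ_2 = 6(Δ_1 - Δ_0) = -24
Natural end conditions: σ_0 = σ_2 = 0.
Hence σ_0 = 0, σ_1 = -4, σ_2 = 0.

-4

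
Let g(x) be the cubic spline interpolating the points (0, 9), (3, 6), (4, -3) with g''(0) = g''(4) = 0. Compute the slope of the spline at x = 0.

Put m_i = g'' at the i-th knot. Here h = (3, 1) and Δ = (-1, -9), so the interior equations h_(i-1)·m_(i-1) + 2(h_(i-1)+h_i)·m_i + h_i·m_(i+1) = 6(Δ_i − Δ_(i-1)) read
  3·m_0 + 8·m_1 + 1·m_2 = 6(Δ_1 - Δ_0) = -48
Natural end conditions: m_0 = m_2 = 0.
Forward elimination and back-substitution give m_0 = 0, m_1 = -6, m_2 = 0.
On [0, 3], g'(x) = b_0 + 2c_0·x + 3d_0·x² with b_0 = Δ_0 - h_0(2m_0 + m_1)/6 = 2, c_0 = m_0/2 = 0, d_0 = (m_1 - m_0)/(6h_0) = -1/3. So g'(0) = 2.

2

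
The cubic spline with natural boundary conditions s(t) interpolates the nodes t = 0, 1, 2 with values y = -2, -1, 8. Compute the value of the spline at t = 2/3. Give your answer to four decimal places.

Put σ_i = s'' at the i-th knot. Here h = (1, 1) and Δ = (1, 9), so the interior equations h_(i-1)·σ_(i-1) + 2(h_(i-1)+h_i)·σ_i + h_i·σ_(i+1) = 6(Δ_i − Δ_(i-1)) read
  1·σ_0 + 4·σ_1 + 1·σ_2 = 6(Δ_1 - Δ_0) = 48
Natural end conditions: σ_0 = σ_2 = 0.
Hence σ_0 = 0, σ_1 = 12, σ_2 = 0.
On [0, 1], s(t) = -2 - 1·t + 0·t² + 2·t³.
With t = 2/3: s(2/3) = -56/27.

-2.0741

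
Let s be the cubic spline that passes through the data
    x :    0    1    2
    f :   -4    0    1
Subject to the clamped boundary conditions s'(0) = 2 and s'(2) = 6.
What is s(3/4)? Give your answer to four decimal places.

-0.7773

With M_i denoting the second derivative at x_i, h_i = 1, 1, and Δ_i = (y_(i+1) − y_i)/h_i = 4, 1:
  1·M_0 + 4·M_1 + 1·M_2 = 6(Δ_1 - Δ_0) = -18
Clamped end conditions give two more equations: 2h_0·M_0 + h_0·M_1 = 6(Δ_0 - s'(0)) = 12 and h_1·M_1 + 2h_1·M_2 = 6(s'(2) - Δ_1) = 30.
Hence M_0 = 25/2, M_1 = -13, M_2 = 43/2.
On [0, 1], s(x) = -4 + 2·x + 25/4·x² - 17/4·x³.
With x = 3/4: s(3/4) = -199/256.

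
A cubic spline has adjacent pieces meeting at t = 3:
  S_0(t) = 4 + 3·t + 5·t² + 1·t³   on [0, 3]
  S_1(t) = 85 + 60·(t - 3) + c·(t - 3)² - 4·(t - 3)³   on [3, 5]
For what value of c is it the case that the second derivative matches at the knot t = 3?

S_0''(t) = 10 + 6·t, so S_0''(3) = 28. On the right, S_1''(3) = 2c, so c = 14.

14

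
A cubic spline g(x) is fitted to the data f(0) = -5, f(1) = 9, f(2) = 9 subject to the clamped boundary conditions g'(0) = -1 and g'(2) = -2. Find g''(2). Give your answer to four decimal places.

14.5000

Put m_i = g'' at the i-th knot. Here h = (1, 1) and Δ = (14, 0), so the interior equations h_(i-1)·m_(i-1) + 2(h_(i-1)+h_i)·m_i + h_i·m_(i+1) = 6(Δ_i − Δ_(i-1)) read
  1·m_0 + 4·m_1 + 1·m_2 = 6(Δ_1 - Δ_0) = -84
Clamped end conditions give two more equations: 2h_0·m_0 + h_0·m_1 = 6(Δ_0 - g'(0)) = 90 and h_1·m_1 + 2h_1·m_2 = 6(g'(2) - Δ_1) = -12.
Solving: m_0 = 131/2, m_1 = -41, m_2 = 29/2.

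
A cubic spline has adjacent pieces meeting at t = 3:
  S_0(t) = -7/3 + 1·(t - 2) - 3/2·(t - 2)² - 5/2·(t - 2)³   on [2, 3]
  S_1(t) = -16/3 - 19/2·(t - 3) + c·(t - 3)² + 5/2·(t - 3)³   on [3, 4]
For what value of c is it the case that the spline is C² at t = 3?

S_0''(t) = -3 - 15·(t - 2), so S_0''(3) = -18. On the right, S_1''(3) = 2c, so c = -9.

-9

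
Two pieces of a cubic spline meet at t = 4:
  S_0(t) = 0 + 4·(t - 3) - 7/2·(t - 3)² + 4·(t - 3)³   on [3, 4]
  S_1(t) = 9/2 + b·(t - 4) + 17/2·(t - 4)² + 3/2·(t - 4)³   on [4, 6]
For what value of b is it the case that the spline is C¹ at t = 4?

S_0'(t) = 4 - 7·(t - 3) + 12·(t - 3)², so S_0'(4) = 9. On the right, S_1'(4) = b, so b = 9.

9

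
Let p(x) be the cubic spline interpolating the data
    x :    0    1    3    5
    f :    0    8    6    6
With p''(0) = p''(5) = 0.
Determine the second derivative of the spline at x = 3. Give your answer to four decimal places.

3.2727

With M_i denoting the second derivative at x_i, h_i = 1, 2, 2, and Δ_i = (y_(i+1) − y_i)/h_i = 8, -1, 0:
  1·M_0 + 6·M_1 + 2·M_2 = 6(Δ_1 - Δ_0) = -54
  2·M_1 + 8·M_2 + 2·M_3 = 6(Δ_2 - Δ_1) = 6
Natural end conditions: M_0 = M_3 = 0.
Hence M_0 = 0, M_1 = -111/11, M_2 = 36/11, M_3 = 0.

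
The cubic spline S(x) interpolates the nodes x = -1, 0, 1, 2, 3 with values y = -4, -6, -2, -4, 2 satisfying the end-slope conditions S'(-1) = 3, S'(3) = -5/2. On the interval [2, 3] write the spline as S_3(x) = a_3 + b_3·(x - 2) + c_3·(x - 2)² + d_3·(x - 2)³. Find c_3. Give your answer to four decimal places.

13.4821

Write m_i for S''(x_i). With h_i = 1, 1, 1, 1 and divided differences Δ_i = -2, 4, -2, 6, the continuity of S' gives the tridiagonal system
  1·m_0 + 4·m_1 + 1·m_2 = 6(Δ_1 - Δ_0) = 36
  1·m_1 + 4·m_2 + 1·m_3 = 6(Δ_2 - Δ_1) = -36
  1·m_2 + 4·m_3 + 1·m_4 = 6(Δ_3 - Δ_2) = 48
Clamped end conditions give two more equations: 2h_0·m_0 + h_0·m_1 = 6(Δ_0 - S'(-1)) = -30 and h_3·m_3 + 2h_3·m_4 = 6(S'(3) - Δ_3) = -51.
Hence m_0 = -1415/56, m_1 = 575/28, m_2 = -167/8, m_3 = 755/28, m_4 = -2183/56.
On [2, 3], with S_3(x) = a_3 + b_3·(x - 2) + c_3·(x - 2)² + d_3·(x - 2)³: c_3 = m_3/2 = 755/56, d_3 = (m_4 - m_3)/(6h_3) = -1231/112, b_3 = Δ_3 - h_3(2m_3 + m_4)/6 = 393/112.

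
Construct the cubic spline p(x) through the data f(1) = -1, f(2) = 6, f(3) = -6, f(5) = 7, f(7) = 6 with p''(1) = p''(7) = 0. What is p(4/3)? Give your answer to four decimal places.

3.0935

Let σ_i = p''(x_i). Step sizes h_i = 1, 1, 2, 2; slopes of the chords Δ_i = (y_(i+1) - y_i)/h_i = 7, -12, 13/2, -1/2.
  1·σ_0 + 4·σ_1 + 1·σ_2 = 6(Δ_1 - Δ_0) = -114
  1·σ_1 + 6·σ_2 + 2·σ_3 = 6(Δ_2 - Δ_1) = 111
  2·σ_2 + 8·σ_3 + 2·σ_4 = 6(Δ_3 - Δ_2) = -42
Natural end conditions: σ_0 = σ_4 = 0.
Solving: σ_0 = 0, σ_1 = -499/14, σ_2 = 200/7, σ_3 = -347/28, σ_4 = 0.
On [1, 2], p(x) = -1 + 1087/84·(x - 1) + 0·(x - 1)² - 499/84·(x - 1)³.
With (x - 1) = 1/3: p(4/3) = 1754/567.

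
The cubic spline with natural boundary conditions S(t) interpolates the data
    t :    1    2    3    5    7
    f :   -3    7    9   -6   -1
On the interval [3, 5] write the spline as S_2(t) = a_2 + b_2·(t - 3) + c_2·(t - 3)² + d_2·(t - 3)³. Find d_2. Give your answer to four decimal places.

1.8155

Put M_i = S'' at the i-th knot. Here h = (1, 1, 2, 2) and Δ = (10, 2, -15/2, 5/2), so the interior equations h_(i-1)·M_(i-1) + 2(h_(i-1)+h_i)·M_i + h_i·M_(i+1) = 6(Δ_i − Δ_(i-1)) read
  1·M_0 + 4·M_1 + 1·M_2 = 6(Δ_1 - Δ_0) = -48
  1·M_1 + 6·M_2 + 2·M_3 = 6(Δ_2 - Δ_1) = -57
  2·M_2 + 8·M_3 + 2·M_4 = 6(Δ_3 - Δ_2) = 60
Natural end conditions: M_0 = M_4 = 0.
Forward elimination and back-substitution give M_0 = 0, M_1 = -64/7, M_2 = -80/7, M_3 = 145/14, M_4 = 0.
On [3, 5], with S_2(t) = a_2 + b_2·(t - 3) + c_2·(t - 3)² + d_2·(t - 3)³: c_2 = M_2/2 = -40/7, d_2 = (M_3 - M_2)/(6h_2) = 305/168, b_2 = Δ_2 - h_2(2M_2 + M_3)/6 = -10/3.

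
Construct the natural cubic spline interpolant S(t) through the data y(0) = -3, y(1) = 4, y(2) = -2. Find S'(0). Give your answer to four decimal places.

With σ_i denoting the second derivative at x_i, h_i = 1, 1, and Δ_i = (y_(i+1) − y_i)/h_i = 7, -6:
  1·σ_0 + 4·σ_1 + 1·σ_2 = 6(Δ_1 - Δ_0) = -78
Natural end conditions: σ_0 = σ_2 = 0.
Solving: σ_0 = 0, σ_1 = -39/2, σ_2 = 0.
On [0, 1], S'(t) = b_0 + 2c_0·t + 3d_0·t² with b_0 = Δ_0 - h_0(2σ_0 + σ_1)/6 = 41/4, c_0 = σ_0/2 = 0, d_0 = (σ_1 - σ_0)/(6h_0) = -13/4. So S'(0) = 41/4.

10.2500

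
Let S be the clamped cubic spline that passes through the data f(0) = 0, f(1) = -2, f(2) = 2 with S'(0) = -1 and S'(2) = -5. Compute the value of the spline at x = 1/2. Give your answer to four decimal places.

-1.5000

Write σ_i for S''(x_i). With h_i = 1, 1 and divided differences Δ_i = -2, 4, the continuity of S' gives the tridiagonal system
  1·σ_0 + 4·σ_1 + 1·σ_2 = 6(Δ_1 - Δ_0) = 36
Clamped end conditions give two more equations: 2h_0·σ_0 + h_0·σ_1 = 6(Δ_0 - S'(0)) = -6 and h_1·σ_1 + 2h_1·σ_2 = 6(S'(2) - Δ_1) = -54.
Hence σ_0 = -14, σ_1 = 22, σ_2 = -38.
On [0, 1], S(x) = 0 - 1·x - 7·x² + 6·x³.
With x = 1/2: S(1/2) = -3/2.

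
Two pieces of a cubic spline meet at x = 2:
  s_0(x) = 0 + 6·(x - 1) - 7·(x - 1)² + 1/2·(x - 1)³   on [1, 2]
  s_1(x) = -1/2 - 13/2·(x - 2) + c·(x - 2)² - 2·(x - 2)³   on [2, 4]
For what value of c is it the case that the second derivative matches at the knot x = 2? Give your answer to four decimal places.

-5.5000

s_0''(x) = -14 + 3·(x - 1), so s_0''(2) = -11. On the right, s_1''(2) = 2c, so c = -11/2.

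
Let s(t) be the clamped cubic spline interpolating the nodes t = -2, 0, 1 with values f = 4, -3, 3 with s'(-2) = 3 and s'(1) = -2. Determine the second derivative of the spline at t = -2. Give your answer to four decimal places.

-20.9167

Put σ_i = s'' at the i-th knot. Here h = (2, 1) and Δ = (-7/2, 6), so the interior equations h_(i-1)·σ_(i-1) + 2(h_(i-1)+h_i)·σ_i + h_i·σ_(i+1) = 6(Δ_i − Δ_(i-1)) read
  2·σ_0 + 6·σ_1 + 1·σ_2 = 6(Δ_1 - Δ_0) = 57
Clamped end conditions give two more equations: 2h_0·σ_0 + h_0·σ_1 = 6(Δ_0 - s'(-2)) = -39 and h_1·σ_1 + 2h_1·σ_2 = 6(s'(1) - Δ_1) = -48.
Solving: σ_0 = -251/12, σ_1 = 67/3, σ_2 = -211/6.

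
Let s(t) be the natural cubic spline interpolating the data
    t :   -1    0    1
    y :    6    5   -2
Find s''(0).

Let σ_i = s''(x_i). Step sizes h_i = 1, 1; slopes of the chords Δ_i = (y_(i+1) - y_i)/h_i = -1, -7.
  1·σ_0 + 4·σ_1 + 1·σ_2 = 6(Δ_1 - Δ_0) = -36
Natural end conditions: σ_0 = σ_2 = 0.
Hence σ_0 = 0, σ_1 = -9, σ_2 = 0.

-9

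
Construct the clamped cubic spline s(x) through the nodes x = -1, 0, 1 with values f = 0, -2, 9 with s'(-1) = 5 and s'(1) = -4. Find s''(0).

48

Put M_i = s'' at the i-th knot. Here h = (1, 1) and Δ = (-2, 11), so the interior equations h_(i-1)·M_(i-1) + 2(h_(i-1)+h_i)·M_i + h_i·M_(i+1) = 6(Δ_i − Δ_(i-1)) read
  1·M_0 + 4·M_1 + 1·M_2 = 6(Δ_1 - Δ_0) = 78
Clamped end conditions give two more equations: 2h_0·M_0 + h_0·M_1 = 6(Δ_0 - s'(-1)) = -42 and h_1·M_1 + 2h_1·M_2 = 6(s'(1) - Δ_1) = -90.
Forward elimination and back-substitution give M_0 = -45, M_1 = 48, M_2 = -69.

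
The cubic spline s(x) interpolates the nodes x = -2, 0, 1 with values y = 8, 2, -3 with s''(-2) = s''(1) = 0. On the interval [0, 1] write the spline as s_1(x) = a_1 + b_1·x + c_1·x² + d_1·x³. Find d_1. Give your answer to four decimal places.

Put m_i = s'' at the i-th knot. Here h = (2, 1) and Δ = (-3, -5), so the interior equations h_(i-1)·m_(i-1) + 2(h_(i-1)+h_i)·m_i + h_i·m_(i+1) = 6(Δ_i − Δ_(i-1)) read
  2·m_0 + 6·m_1 + 1·m_2 = 6(Δ_1 - Δ_0) = -12
Natural end conditions: m_0 = m_2 = 0.
Hence m_0 = 0, m_1 = -2, m_2 = 0.
On [0, 1], with s_1(x) = a_1 + b_1·x + c_1·x² + d_1·x³: c_1 = m_1/2 = -1, d_1 = (m_2 - m_1)/(6h_1) = 1/3, b_1 = Δ_1 - h_1(2m_1 + m_2)/6 = -13/3.

0.3333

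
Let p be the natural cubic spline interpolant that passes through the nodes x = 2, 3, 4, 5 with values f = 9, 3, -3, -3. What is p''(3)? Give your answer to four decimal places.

-2.4000

Write M_i for p''(x_i). With h_i = 1, 1, 1 and divided differences Δ_i = -6, -6, 0, the continuity of p' gives the tridiagonal system
  1·M_0 + 4·M_1 + 1·M_2 = 6(Δ_1 - Δ_0) = 0
  1·M_1 + 4·M_2 + 1·M_3 = 6(Δ_2 - Δ_1) = 36
Natural end conditions: M_0 = M_3 = 0.
Forward elimination and back-substitution give M_0 = 0, M_1 = -12/5, M_2 = 48/5, M_3 = 0.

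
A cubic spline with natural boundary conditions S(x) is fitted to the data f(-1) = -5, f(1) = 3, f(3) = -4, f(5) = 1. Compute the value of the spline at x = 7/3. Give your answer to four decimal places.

-1.8000

Write M_i for S''(x_i). With h_i = 2, 2, 2 and divided differences Δ_i = 4, -7/2, 5/2, the continuity of S' gives the tridiagonal system
  2·M_0 + 8·M_1 + 2·M_2 = 6(Δ_1 - Δ_0) = -45
  2·M_1 + 8·M_2 + 2·M_3 = 6(Δ_2 - Δ_1) = 36
Natural end conditions: M_0 = M_3 = 0.
Hence M_0 = 0, M_1 = -36/5, M_2 = 63/10, M_3 = 0.
On [1, 3], S(x) = 3 - 4/5·(x - 1) - 18/5·(x - 1)² + 9/8·(x - 1)³.
With (x - 1) = 4/3: S(7/3) = -9/5.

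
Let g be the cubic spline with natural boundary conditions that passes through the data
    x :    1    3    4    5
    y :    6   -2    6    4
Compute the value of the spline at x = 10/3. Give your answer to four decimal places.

0.6602

With σ_i denoting the second derivative at x_i, h_i = 2, 1, 1, and Δ_i = (y_(i+1) − y_i)/h_i = -4, 8, -2:
  2·σ_0 + 6·σ_1 + 1·σ_2 = 6(Δ_1 - Δ_0) = 72
  1·σ_1 + 4·σ_2 + 1·σ_3 = 6(Δ_2 - Δ_1) = -60
Natural end conditions: σ_0 = σ_3 = 0.
Solving the tridiagonal system: σ_0 = 0, σ_1 = 348/23, σ_2 = -432/23, σ_3 = 0.
On [3, 4], g(x) = -2 + 140/23·(x - 3) + 174/23·(x - 3)² - 130/23·(x - 3)³.
With (x - 3) = 1/3: g(10/3) = 410/621.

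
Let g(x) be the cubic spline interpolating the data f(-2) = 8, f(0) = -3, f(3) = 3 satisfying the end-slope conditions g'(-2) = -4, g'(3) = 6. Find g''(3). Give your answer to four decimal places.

Put M_i = g'' at the i-th knot. Here h = (2, 3) and Δ = (-11/2, 2), so the interior equations h_(i-1)·M_(i-1) + 2(h_(i-1)+h_i)·M_i + h_i·M_(i+1) = 6(Δ_i − Δ_(i-1)) read
  2·M_0 + 10·M_1 + 3·M_2 = 6(Δ_1 - Δ_0) = 45
Clamped end conditions give two more equations: 2h_0·M_0 + h_0·M_1 = 6(Δ_0 - g'(-2)) = -9 and h_1·M_1 + 2h_1·M_2 = 6(g'(3) - Δ_1) = 24.
Solving: M_0 = -19/4, M_1 = 5, M_2 = 3/2.

1.5000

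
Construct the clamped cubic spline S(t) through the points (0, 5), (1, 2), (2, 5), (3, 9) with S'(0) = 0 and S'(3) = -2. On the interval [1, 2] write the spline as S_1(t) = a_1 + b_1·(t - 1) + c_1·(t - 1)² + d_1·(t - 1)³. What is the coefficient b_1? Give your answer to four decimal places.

Let m_i = S''(x_i). Step sizes h_i = 1, 1, 1; slopes of the chords Δ_i = (y_(i+1) - y_i)/h_i = -3, 3, 4.
  1·m_0 + 4·m_1 + 1·m_2 = 6(Δ_1 - Δ_0) = 36
  1·m_1 + 4·m_2 + 1·m_3 = 6(Δ_2 - Δ_1) = 6
Clamped end conditions give two more equations: 2h_0·m_0 + h_0·m_1 = 6(Δ_0 - S'(0)) = -18 and h_2·m_2 + 2h_2·m_3 = 6(S'(3) - Δ_2) = -36.
Forward elimination and back-substitution give m_0 = -224/15, m_1 = 178/15, m_2 = 52/15, m_3 = -296/15.
On [1, 2], with S_1(t) = a_1 + b_1·(t - 1) + c_1·(t - 1)² + d_1·(t - 1)³: c_1 = m_1/2 = 89/15, d_1 = (m_2 - m_1)/(6h_1) = -7/5, b_1 = Δ_1 - h_1(2m_1 + m_2)/6 = -23/15.

-1.5333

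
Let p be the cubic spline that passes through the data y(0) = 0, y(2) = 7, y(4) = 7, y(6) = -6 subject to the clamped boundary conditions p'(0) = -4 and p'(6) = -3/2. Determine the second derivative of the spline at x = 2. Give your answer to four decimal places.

-4.3667

With M_i denoting the second derivative at x_i, h_i = 2, 2, 2, and Δ_i = (y_(i+1) − y_i)/h_i = 7/2, 0, -13/2:
  2·M_0 + 8·M_1 + 2·M_2 = 6(Δ_1 - Δ_0) = -21
  2·M_1 + 8·M_2 + 2·M_3 = 6(Δ_2 - Δ_1) = -39
Clamped end conditions give two more equations: 2h_0·M_0 + h_0·M_1 = 6(Δ_0 - p'(0)) = 45 and h_2·M_2 + 2h_2·M_3 = 6(p'(6) - Δ_2) = 30.
Hence M_0 = 403/30, M_1 = -131/30, M_2 = -97/15, M_3 = 161/15.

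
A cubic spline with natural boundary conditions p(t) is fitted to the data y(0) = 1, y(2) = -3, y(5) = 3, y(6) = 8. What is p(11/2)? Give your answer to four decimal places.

5.4049

Let M_i = p''(x_i). Step sizes h_i = 2, 3, 1; slopes of the chords Δ_i = (y_(i+1) - y_i)/h_i = -2, 2, 5.
  2·M_0 + 10·M_1 + 3·M_2 = 6(Δ_1 - Δ_0) = 24
  3·M_1 + 8·M_2 + 1·M_3 = 6(Δ_2 - Δ_1) = 18
Natural end conditions: M_0 = M_3 = 0.
Hence M_0 = 0, M_1 = 138/71, M_2 = 108/71, M_3 = 0.
On [5, 6], p(t) = 3 + 319/71·(t - 5) + 54/71·(t - 5)² - 18/71·(t - 5)³.
With (t - 5) = 1/2: p(11/2) = 1535/284.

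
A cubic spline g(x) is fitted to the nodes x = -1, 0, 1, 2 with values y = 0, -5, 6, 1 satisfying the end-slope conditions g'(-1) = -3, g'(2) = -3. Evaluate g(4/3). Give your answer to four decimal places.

With M_i denoting the second derivative at x_i, h_i = 1, 1, 1, and Δ_i = (y_(i+1) − y_i)/h_i = -5, 11, -5:
  1·M_0 + 4·M_1 + 1·M_2 = 6(Δ_1 - Δ_0) = 96
  1·M_1 + 4·M_2 + 1·M_3 = 6(Δ_2 - Δ_1) = -96
Clamped end conditions give two more equations: 2h_0·M_0 + h_0·M_1 = 6(Δ_0 - g'(-1)) = -12 and h_2·M_2 + 2h_2·M_3 = 6(g'(2) - Δ_2) = 12.
Forward elimination and back-substitution give M_0 = -132/5, M_1 = 204/5, M_2 = -204/5, M_3 = 132/5.
On [1, 2], g(x) = 6 + 21/5·(x - 1) - 102/5·(x - 1)² + 56/5·(x - 1)³.
With (x - 1) = 1/3: g(4/3) = 749/135.

5.5481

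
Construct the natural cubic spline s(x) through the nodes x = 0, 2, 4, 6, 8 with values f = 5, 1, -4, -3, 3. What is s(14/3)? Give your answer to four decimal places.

Write σ_i for s''(x_i). With h_i = 2, 2, 2, 2 and divided differences Δ_i = -2, -5/2, 1/2, 3, the continuity of s' gives the tridiagonal system
  2·σ_0 + 8·σ_1 + 2·σ_2 = 6(Δ_1 - Δ_0) = -3
  2·σ_1 + 8·σ_2 + 2·σ_3 = 6(Δ_2 - Δ_1) = 18
  2·σ_2 + 8·σ_3 + 2·σ_4 = 6(Δ_3 - Δ_2) = 15
Natural end conditions: σ_0 = σ_4 = 0.
Solving: σ_0 = 0, σ_1 = -51/56, σ_2 = 15/7, σ_3 = 75/56, σ_4 = 0.
On [4, 6], s(x) = -4 - 11/8·(x - 4) + 15/14·(x - 4)² - 15/224·(x - 4)³.
With (x - 4) = 2/3: s(14/3) = -281/63.

-4.4603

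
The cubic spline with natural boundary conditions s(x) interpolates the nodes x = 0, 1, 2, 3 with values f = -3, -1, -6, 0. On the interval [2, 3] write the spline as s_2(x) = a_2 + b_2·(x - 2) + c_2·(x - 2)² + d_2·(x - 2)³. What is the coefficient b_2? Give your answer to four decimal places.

With M_i denoting the second derivative at x_i, h_i = 1, 1, 1, and Δ_i = (y_(i+1) − y_i)/h_i = 2, -5, 6:
  1·M_0 + 4·M_1 + 1·M_2 = 6(Δ_1 - Δ_0) = -42
  1·M_1 + 4·M_2 + 1·M_3 = 6(Δ_2 - Δ_1) = 66
Natural end conditions: M_0 = M_3 = 0.
Solving: M_0 = 0, M_1 = -78/5, M_2 = 102/5, M_3 = 0.
On [2, 3], with s_2(x) = a_2 + b_2·(x - 2) + c_2·(x - 2)² + d_2·(x - 2)³: c_2 = M_2/2 = 51/5, d_2 = (M_3 - M_2)/(6h_2) = -17/5, b_2 = Δ_2 - h_2(2M_2 + M_3)/6 = -4/5.

-0.8000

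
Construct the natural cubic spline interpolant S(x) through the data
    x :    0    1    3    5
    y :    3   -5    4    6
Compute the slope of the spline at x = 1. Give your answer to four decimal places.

-3.1364

With m_i denoting the second derivative at x_i, h_i = 1, 2, 2, and Δ_i = (y_(i+1) − y_i)/h_i = -8, 9/2, 1:
  1·m_0 + 6·m_1 + 2·m_2 = 6(Δ_1 - Δ_0) = 75
  2·m_1 + 8·m_2 + 2·m_3 = 6(Δ_2 - Δ_1) = -21
Natural end conditions: m_0 = m_3 = 0.
Solving: m_0 = 0, m_1 = 321/22, m_2 = -69/11, m_3 = 0.
On [1, 3], S'(x) = b_1 + 2c_1·(x - 1) + 3d_1·(x - 1)² with b_1 = Δ_1 - h_1(2m_1 + m_2)/6 = -69/22, c_1 = m_1/2 = 321/44, d_1 = (m_2 - m_1)/(6h_1) = -153/88. So S'(1) = -69/22.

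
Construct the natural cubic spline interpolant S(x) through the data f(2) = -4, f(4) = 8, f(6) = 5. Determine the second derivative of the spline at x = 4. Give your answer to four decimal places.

With σ_i denoting the second derivative at x_i, h_i = 2, 2, and Δ_i = (y_(i+1) − y_i)/h_i = 6, -3/2:
  2·σ_0 + 8·σ_1 + 2·σ_2 = 6(Δ_1 - Δ_0) = -45
Natural end conditions: σ_0 = σ_2 = 0.
Solving the tridiagonal system: σ_0 = 0, σ_1 = -45/8, σ_2 = 0.

-5.6250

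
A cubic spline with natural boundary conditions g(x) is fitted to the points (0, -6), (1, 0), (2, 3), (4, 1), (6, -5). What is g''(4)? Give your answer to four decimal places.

-0.7143

Write M_i for g''(x_i). With h_i = 1, 1, 2, 2 and divided differences Δ_i = 6, 3, -1, -3, the continuity of g' gives the tridiagonal system
  1·M_0 + 4·M_1 + 1·M_2 = 6(Δ_1 - Δ_0) = -18
  1·M_1 + 6·M_2 + 2·M_3 = 6(Δ_2 - Δ_1) = -24
  2·M_2 + 8·M_3 + 2·M_4 = 6(Δ_3 - Δ_2) = -12
Natural end conditions: M_0 = M_4 = 0.
Forward elimination and back-substitution give M_0 = 0, M_1 = -26/7, M_2 = -22/7, M_3 = -5/7, M_4 = 0.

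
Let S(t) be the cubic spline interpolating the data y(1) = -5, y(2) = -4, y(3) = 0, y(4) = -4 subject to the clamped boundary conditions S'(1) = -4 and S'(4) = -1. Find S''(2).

6

With σ_i denoting the second derivative at x_i, h_i = 1, 1, 1, and Δ_i = (y_(i+1) − y_i)/h_i = 1, 4, -4:
  1·σ_0 + 4·σ_1 + 1·σ_2 = 6(Δ_1 - Δ_0) = 18
  1·σ_1 + 4·σ_2 + 1·σ_3 = 6(Δ_2 - Δ_1) = -48
Clamped end conditions give two more equations: 2h_0·σ_0 + h_0·σ_1 = 6(Δ_0 - S'(1)) = 30 and h_2·σ_2 + 2h_2·σ_3 = 6(S'(4) - Δ_2) = 18.
Hence σ_0 = 12, σ_1 = 6, σ_2 = -18, σ_3 = 18.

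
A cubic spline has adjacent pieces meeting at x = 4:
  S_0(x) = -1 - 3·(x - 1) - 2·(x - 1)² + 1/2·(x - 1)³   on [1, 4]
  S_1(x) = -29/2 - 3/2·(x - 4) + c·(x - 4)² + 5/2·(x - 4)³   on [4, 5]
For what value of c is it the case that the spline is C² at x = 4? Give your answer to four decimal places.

2.5000

S_0''(x) = -4 + 3·(x - 1), so S_0''(4) = 5. On the right, S_1''(4) = 2c, so c = 5/2.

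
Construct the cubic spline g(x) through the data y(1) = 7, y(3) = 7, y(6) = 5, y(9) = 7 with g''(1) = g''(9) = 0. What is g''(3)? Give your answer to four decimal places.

Put M_i = g'' at the i-th knot. Here h = (2, 3, 3) and Δ = (0, -2/3, 2/3), so the interior equations h_(i-1)·M_(i-1) + 2(h_(i-1)+h_i)·M_i + h_i·M_(i+1) = 6(Δ_i − Δ_(i-1)) read
  2·M_0 + 10·M_1 + 3·M_2 = 6(Δ_1 - Δ_0) = -4
  3·M_1 + 12·M_2 + 3·M_3 = 6(Δ_2 - Δ_1) = 8
Natural end conditions: M_0 = M_3 = 0.
Forward elimination and back-substitution give M_0 = 0, M_1 = -24/37, M_2 = 92/111, M_3 = 0.

-0.6486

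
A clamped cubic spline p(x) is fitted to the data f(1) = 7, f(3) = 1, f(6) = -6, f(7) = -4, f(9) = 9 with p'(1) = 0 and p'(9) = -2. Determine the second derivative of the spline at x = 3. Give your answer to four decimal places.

0.8971

Write M_i for p''(x_i). With h_i = 2, 3, 1, 2 and divided differences Δ_i = -3, -7/3, 2, 13/2, the continuity of p' gives the tridiagonal system
  2·M_0 + 10·M_1 + 3·M_2 = 6(Δ_1 - Δ_0) = 4
  3·M_1 + 8·M_2 + 1·M_3 = 6(Δ_2 - Δ_1) = 26
  1·M_2 + 6·M_3 + 2·M_4 = 6(Δ_3 - Δ_2) = 27
Clamped end conditions give two more equations: 2h_0·M_0 + h_0·M_1 = 6(Δ_0 - p'(1)) = -18 and h_3·M_3 + 2h_3·M_4 = 6(p'(9) - Δ_3) = -51.
Solving the tridiagonal system: M_0 = -673/136, M_1 = 61/68, M_2 = 335/204, M_3 = 2075/204, M_4 = -7277/408.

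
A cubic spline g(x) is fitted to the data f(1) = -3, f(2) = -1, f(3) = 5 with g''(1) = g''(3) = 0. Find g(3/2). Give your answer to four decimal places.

-2.3750

With M_i denoting the second derivative at x_i, h_i = 1, 1, and Δ_i = (y_(i+1) − y_i)/h_i = 2, 6:
  1·M_0 + 4·M_1 + 1·M_2 = 6(Δ_1 - Δ_0) = 24
Natural end conditions: M_0 = M_2 = 0.
Forward elimination and back-substitution give M_0 = 0, M_1 = 6, M_2 = 0.
On [1, 2], g(x) = -3 + 1·(x - 1) + 0·(x - 1)² + 1·(x - 1)³.
With (x - 1) = 1/2: g(3/2) = -19/8.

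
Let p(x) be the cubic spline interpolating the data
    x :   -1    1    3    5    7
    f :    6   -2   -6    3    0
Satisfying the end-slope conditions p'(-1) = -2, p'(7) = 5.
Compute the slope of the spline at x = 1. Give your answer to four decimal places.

-4.7500

With M_i denoting the second derivative at x_i, h_i = 2, 2, 2, 2, and Δ_i = (y_(i+1) − y_i)/h_i = -4, -2, 9/2, -3/2:
  2·M_0 + 8·M_1 + 2·M_2 = 6(Δ_1 - Δ_0) = 12
  2·M_1 + 8·M_2 + 2·M_3 = 6(Δ_2 - Δ_1) = 39
  2·M_2 + 8·M_3 + 2·M_4 = 6(Δ_3 - Δ_2) = -36
Clamped end conditions give two more equations: 2h_0·M_0 + h_0·M_1 = 6(Δ_0 - p'(-1)) = -12 and h_3·M_3 + 2h_3·M_4 = 6(p'(7) - Δ_3) = 39.
Solving: M_0 = -13/4, M_1 = 1/2, M_2 = 29/4, M_3 = -10, M_4 = 59/4.
On [1, 3], p'(x) = b_1 + 2c_1·(x - 1) + 3d_1·(x - 1)² with b_1 = Δ_1 - h_1(2M_1 + M_2)/6 = -19/4, c_1 = M_1/2 = 1/4, d_1 = (M_2 - M_1)/(6h_1) = 9/16. So p'(1) = -19/4.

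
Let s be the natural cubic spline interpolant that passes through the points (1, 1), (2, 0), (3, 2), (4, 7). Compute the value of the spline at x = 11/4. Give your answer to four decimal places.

1.1625

Put σ_i = s'' at the i-th knot. Here h = (1, 1, 1) and Δ = (-1, 2, 5), so the interior equations h_(i-1)·σ_(i-1) + 2(h_(i-1)+h_i)·σ_i + h_i·σ_(i+1) = 6(Δ_i − Δ_(i-1)) read
  1·σ_0 + 4·σ_1 + 1·σ_2 = 6(Δ_1 - Δ_0) = 18
  1·σ_1 + 4·σ_2 + 1·σ_3 = 6(Δ_2 - Δ_1) = 18
Natural end conditions: σ_0 = σ_3 = 0.
Hence σ_0 = 0, σ_1 = 18/5, σ_2 = 18/5, σ_3 = 0.
On [2, 3], s(x) = 0 + 1/5·(x - 2) + 9/5·(x - 2)² + 0·(x - 2)³.
With (x - 2) = 3/4: s(11/4) = 93/80.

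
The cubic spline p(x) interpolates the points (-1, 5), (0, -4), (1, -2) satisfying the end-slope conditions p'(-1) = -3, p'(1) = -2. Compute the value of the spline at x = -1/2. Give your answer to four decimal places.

0.6250

Put m_i = p'' at the i-th knot. Here h = (1, 1) and Δ = (-9, 2), so the interior equations h_(i-1)·m_(i-1) + 2(h_(i-1)+h_i)·m_i + h_i·m_(i+1) = 6(Δ_i − Δ_(i-1)) read
  1·m_0 + 4·m_1 + 1·m_2 = 6(Δ_1 - Δ_0) = 66
Clamped end conditions give two more equations: 2h_0·m_0 + h_0·m_1 = 6(Δ_0 - p'(-1)) = -36 and h_1·m_1 + 2h_1·m_2 = 6(p'(1) - Δ_1) = -24.
Hence m_0 = -34, m_1 = 32, m_2 = -28.
On [-1, 0], p(x) = 5 - 3·(x + 1) - 17·(x + 1)² + 11·(x + 1)³.
With (x + 1) = 1/2: p(-1/2) = 5/8.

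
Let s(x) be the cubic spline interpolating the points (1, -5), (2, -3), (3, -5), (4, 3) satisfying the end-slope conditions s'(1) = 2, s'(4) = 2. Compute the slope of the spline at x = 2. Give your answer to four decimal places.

-1.6000

Put M_i = s'' at the i-th knot. Here h = (1, 1, 1) and Δ = (2, -2, 8), so the interior equations h_(i-1)·M_(i-1) + 2(h_(i-1)+h_i)·M_i + h_i·M_(i+1) = 6(Δ_i − Δ_(i-1)) read
  1·M_0 + 4·M_1 + 1·M_2 = 6(Δ_1 - Δ_0) = -24
  1·M_1 + 4·M_2 + 1·M_3 = 6(Δ_2 - Δ_1) = 60
Clamped end conditions give two more equations: 2h_0·M_0 + h_0·M_1 = 6(Δ_0 - s'(1)) = 0 and h_2·M_2 + 2h_2·M_3 = 6(s'(4) - Δ_2) = -36.
Hence M_0 = 36/5, M_1 = -72/5, M_2 = 132/5, M_3 = -156/5.
On [2, 3], s'(x) = b_1 + 2c_1·(x - 2) + 3d_1·(x - 2)² with b_1 = Δ_1 - h_1(2M_1 + M_2)/6 = -8/5, c_1 = M_1/2 = -36/5, d_1 = (M_2 - M_1)/(6h_1) = 34/5. So s'(2) = -8/5.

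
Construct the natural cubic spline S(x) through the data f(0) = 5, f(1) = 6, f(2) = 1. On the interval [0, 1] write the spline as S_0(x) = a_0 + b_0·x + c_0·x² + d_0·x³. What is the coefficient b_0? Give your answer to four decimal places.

Put M_i = S'' at the i-th knot. Here h = (1, 1) and Δ = (1, -5), so the interior equations h_(i-1)·M_(i-1) + 2(h_(i-1)+h_i)·M_i + h_i·M_(i+1) = 6(Δ_i − Δ_(i-1)) read
  1·M_0 + 4·M_1 + 1·M_2 = 6(Δ_1 - Δ_0) = -36
Natural end conditions: M_0 = M_2 = 0.
Solving: M_0 = 0, M_1 = -9, M_2 = 0.
On [0, 1], with S_0(x) = a_0 + b_0·x + c_0·x² + d_0·x³: c_0 = M_0/2 = 0, d_0 = (M_1 - M_0)/(6h_0) = -3/2, b_0 = Δ_0 - h_0(2M_0 + M_1)/6 = 5/2.

2.5000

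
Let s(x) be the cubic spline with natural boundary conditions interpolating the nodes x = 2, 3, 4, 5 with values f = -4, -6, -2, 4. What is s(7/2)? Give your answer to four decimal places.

-4.6000

Let σ_i = s''(x_i). Step sizes h_i = 1, 1, 1; slopes of the chords Δ_i = (y_(i+1) - y_i)/h_i = -2, 4, 6.
  1·σ_0 + 4·σ_1 + 1·σ_2 = 6(Δ_1 - Δ_0) = 36
  1·σ_1 + 4·σ_2 + 1·σ_3 = 6(Δ_2 - Δ_1) = 12
Natural end conditions: σ_0 = σ_3 = 0.
Hence σ_0 = 0, σ_1 = 44/5, σ_2 = 4/5, σ_3 = 0.
On [3, 4], s(x) = -6 + 14/15·(x - 3) + 22/5·(x - 3)² - 4/3·(x - 3)³.
With (x - 3) = 1/2: s(7/2) = -23/5.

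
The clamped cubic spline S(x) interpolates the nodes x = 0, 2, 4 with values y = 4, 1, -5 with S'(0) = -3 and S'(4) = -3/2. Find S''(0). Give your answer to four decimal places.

With m_i denoting the second derivative at x_i, h_i = 2, 2, and Δ_i = (y_(i+1) − y_i)/h_i = -3/2, -3:
  2·m_0 + 8·m_1 + 2·m_2 = 6(Δ_1 - Δ_0) = -9
Clamped end conditions give two more equations: 2h_0·m_0 + h_0·m_1 = 6(Δ_0 - S'(0)) = 9 and h_1·m_1 + 2h_1·m_2 = 6(S'(4) - Δ_1) = 9.
Solving: m_0 = 15/4, m_1 = -3, m_2 = 15/4.

3.7500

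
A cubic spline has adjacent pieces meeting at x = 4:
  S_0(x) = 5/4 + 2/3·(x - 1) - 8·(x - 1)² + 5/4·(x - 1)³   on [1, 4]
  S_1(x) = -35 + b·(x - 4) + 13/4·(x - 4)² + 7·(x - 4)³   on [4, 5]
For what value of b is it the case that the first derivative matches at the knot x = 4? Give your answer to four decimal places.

S_0'(x) = 2/3 - 16·(x - 1) + 15/4·(x - 1)², so S_0'(4) = -163/12. On the right, S_1'(4) = b, so b = -163/12.

-13.5833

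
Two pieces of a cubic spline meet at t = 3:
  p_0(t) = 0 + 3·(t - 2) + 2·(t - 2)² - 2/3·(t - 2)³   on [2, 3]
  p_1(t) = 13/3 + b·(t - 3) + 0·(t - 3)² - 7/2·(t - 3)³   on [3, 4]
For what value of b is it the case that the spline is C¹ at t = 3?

p_0'(t) = 3 + 4·(t - 2) - 2·(t - 2)², so p_0'(3) = 5. On the right, p_1'(3) = b, so b = 5.

5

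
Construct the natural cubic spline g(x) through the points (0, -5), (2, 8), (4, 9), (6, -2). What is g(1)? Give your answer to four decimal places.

2.4000

With M_i denoting the second derivative at x_i, h_i = 2, 2, 2, and Δ_i = (y_(i+1) − y_i)/h_i = 13/2, 1/2, -11/2:
  2·M_0 + 8·M_1 + 2·M_2 = 6(Δ_1 - Δ_0) = -36
  2·M_1 + 8·M_2 + 2·M_3 = 6(Δ_2 - Δ_1) = -36
Natural end conditions: M_0 = M_3 = 0.
Hence M_0 = 0, M_1 = -18/5, M_2 = -18/5, M_3 = 0.
On [0, 2], g(x) = -5 + 77/10·x + 0·x² - 3/10·x³.
With x = 1: g(1) = 12/5.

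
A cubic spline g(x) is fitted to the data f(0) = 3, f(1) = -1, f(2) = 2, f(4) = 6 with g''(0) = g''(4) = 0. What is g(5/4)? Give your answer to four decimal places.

-0.7514

Write M_i for g''(x_i). With h_i = 1, 1, 2 and divided differences Δ_i = -4, 3, 2, the continuity of g' gives the tridiagonal system
  1·M_0 + 4·M_1 + 1·M_2 = 6(Δ_1 - Δ_0) = 42
  1·M_1 + 6·M_2 + 2·M_3 = 6(Δ_2 - Δ_1) = -6
Natural end conditions: M_0 = M_3 = 0.
Forward elimination and back-substitution give M_0 = 0, M_1 = 258/23, M_2 = -66/23, M_3 = 0.
On [1, 2], g(x) = -1 - 6/23·(x - 1) + 129/23·(x - 1)² - 54/23·(x - 1)³.
With (x - 1) = 1/4: g(5/4) = -553/736.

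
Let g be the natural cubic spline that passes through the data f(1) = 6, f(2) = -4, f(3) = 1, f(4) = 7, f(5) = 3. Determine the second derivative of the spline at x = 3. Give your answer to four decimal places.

-0.4286

Let M_i = g''(x_i). Step sizes h_i = 1, 1, 1, 1; slopes of the chords Δ_i = (y_(i+1) - y_i)/h_i = -10, 5, 6, -4.
  1·M_0 + 4·M_1 + 1·M_2 = 6(Δ_1 - Δ_0) = 90
  1·M_1 + 4·M_2 + 1·M_3 = 6(Δ_2 - Δ_1) = 6
  1·M_2 + 4·M_3 + 1·M_4 = 6(Δ_3 - Δ_2) = -60
Natural end conditions: M_0 = M_4 = 0.
Forward elimination and back-substitution give M_0 = 0, M_1 = 633/28, M_2 = -3/7, M_3 = -417/28, M_4 = 0.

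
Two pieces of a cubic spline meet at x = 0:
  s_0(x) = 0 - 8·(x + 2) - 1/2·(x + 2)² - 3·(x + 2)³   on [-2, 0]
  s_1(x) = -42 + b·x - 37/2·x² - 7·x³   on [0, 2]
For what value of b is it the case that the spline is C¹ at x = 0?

s_0'(x) = -8 - 1·(x + 2) - 9·(x + 2)², so s_0'(0) = -46. On the right, s_1'(0) = b, so b = -46.

-46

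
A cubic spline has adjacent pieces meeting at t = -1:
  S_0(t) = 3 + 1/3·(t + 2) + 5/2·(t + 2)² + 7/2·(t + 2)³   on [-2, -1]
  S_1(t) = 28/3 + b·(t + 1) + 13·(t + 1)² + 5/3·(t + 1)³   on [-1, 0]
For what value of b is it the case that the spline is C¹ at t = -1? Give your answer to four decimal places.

15.8333

S_0'(t) = 1/3 + 5·(t + 2) + 21/2·(t + 2)², so S_0'(-1) = 95/6. On the right, S_1'(-1) = b, so b = 95/6.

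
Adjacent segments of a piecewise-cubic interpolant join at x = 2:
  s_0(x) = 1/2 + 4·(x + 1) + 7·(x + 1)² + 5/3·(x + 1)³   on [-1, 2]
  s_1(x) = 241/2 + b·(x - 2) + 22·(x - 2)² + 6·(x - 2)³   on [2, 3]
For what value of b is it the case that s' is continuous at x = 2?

s_0'(x) = 4 + 14·(x + 1) + 5·(x + 1)², so s_0'(2) = 91. On the right, s_1'(2) = b, so b = 91.

91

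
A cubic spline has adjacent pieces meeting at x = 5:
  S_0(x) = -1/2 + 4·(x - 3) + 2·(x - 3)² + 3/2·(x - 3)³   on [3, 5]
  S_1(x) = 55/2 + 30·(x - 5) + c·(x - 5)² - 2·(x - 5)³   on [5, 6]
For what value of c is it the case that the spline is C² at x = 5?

11

S_0''(x) = 4 + 9·(x - 3), so S_0''(5) = 22. On the right, S_1''(5) = 2c, so c = 11.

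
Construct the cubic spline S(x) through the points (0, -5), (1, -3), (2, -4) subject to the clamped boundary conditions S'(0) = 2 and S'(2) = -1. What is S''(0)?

3

Write M_i for S''(x_i). With h_i = 1, 1 and divided differences Δ_i = 2, -1, the continuity of S' gives the tridiagonal system
  1·M_0 + 4·M_1 + 1·M_2 = 6(Δ_1 - Δ_0) = -18
Clamped end conditions give two more equations: 2h_0·M_0 + h_0·M_1 = 6(Δ_0 - S'(0)) = 0 and h_1·M_1 + 2h_1·M_2 = 6(S'(2) - Δ_1) = 0.
Solving the tridiagonal system: M_0 = 3, M_1 = -6, M_2 = 3.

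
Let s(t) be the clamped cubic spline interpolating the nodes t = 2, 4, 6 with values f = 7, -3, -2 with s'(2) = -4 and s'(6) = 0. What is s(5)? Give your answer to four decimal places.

Put σ_i = s'' at the i-th knot. Here h = (2, 2) and Δ = (-5, 1/2), so the interior equations h_(i-1)·σ_(i-1) + 2(h_(i-1)+h_i)·σ_i + h_i·σ_(i+1) = 6(Δ_i − Δ_(i-1)) read
  2·σ_0 + 8·σ_1 + 2·σ_2 = 6(Δ_1 - Δ_0) = 33
Clamped end conditions give two more equations: 2h_0·σ_0 + h_0·σ_1 = 6(Δ_0 - s'(2)) = -6 and h_1·σ_1 + 2h_1·σ_2 = 6(s'(6) - Δ_1) = -3.
Solving: σ_0 = -37/8, σ_1 = 25/4, σ_2 = -31/8.
On [4, 6], s(t) = -3 - 19/8·(t - 4) + 25/8·(t - 4)² - 27/32·(t - 4)³.
With (t - 4) = 1: s(5) = -99/32.

-3.0938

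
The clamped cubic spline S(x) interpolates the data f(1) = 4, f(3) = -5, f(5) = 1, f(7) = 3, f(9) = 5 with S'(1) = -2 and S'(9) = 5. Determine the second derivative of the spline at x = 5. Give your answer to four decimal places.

-3.4375

With M_i denoting the second derivative at x_i, h_i = 2, 2, 2, 2, and Δ_i = (y_(i+1) − y_i)/h_i = -9/2, 3, 1, 1:
  2·M_0 + 8·M_1 + 2·M_2 = 6(Δ_1 - Δ_0) = 45
  2·M_1 + 8·M_2 + 2·M_3 = 6(Δ_2 - Δ_1) = -12
  2·M_2 + 8·M_3 + 2·M_4 = 6(Δ_3 - Δ_2) = 0
Clamped end conditions give two more equations: 2h_0·M_0 + h_0·M_1 = 6(Δ_0 - S'(1)) = -15 and h_3·M_3 + 2h_3·M_4 = 6(S'(9) - Δ_3) = 24.
Hence M_0 = -895/112, M_1 = 475/56, M_2 = -55/16, M_3 = -41/56, M_4 = 713/112.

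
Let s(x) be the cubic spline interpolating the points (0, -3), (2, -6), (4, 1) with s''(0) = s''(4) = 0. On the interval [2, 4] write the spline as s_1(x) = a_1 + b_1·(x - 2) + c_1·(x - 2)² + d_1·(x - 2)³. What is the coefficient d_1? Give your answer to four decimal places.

-0.3125

With σ_i denoting the second derivative at x_i, h_i = 2, 2, and Δ_i = (y_(i+1) − y_i)/h_i = -3/2, 7/2:
  2·σ_0 + 8·σ_1 + 2·σ_2 = 6(Δ_1 - Δ_0) = 30
Natural end conditions: σ_0 = σ_2 = 0.
Forward elimination and back-substitution give σ_0 = 0, σ_1 = 15/4, σ_2 = 0.
On [2, 4], with s_1(x) = a_1 + b_1·(x - 2) + c_1·(x - 2)² + d_1·(x - 2)³: c_1 = σ_1/2 = 15/8, d_1 = (σ_2 - σ_1)/(6h_1) = -5/16, b_1 = Δ_1 - h_1(2σ_1 + σ_2)/6 = 1.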